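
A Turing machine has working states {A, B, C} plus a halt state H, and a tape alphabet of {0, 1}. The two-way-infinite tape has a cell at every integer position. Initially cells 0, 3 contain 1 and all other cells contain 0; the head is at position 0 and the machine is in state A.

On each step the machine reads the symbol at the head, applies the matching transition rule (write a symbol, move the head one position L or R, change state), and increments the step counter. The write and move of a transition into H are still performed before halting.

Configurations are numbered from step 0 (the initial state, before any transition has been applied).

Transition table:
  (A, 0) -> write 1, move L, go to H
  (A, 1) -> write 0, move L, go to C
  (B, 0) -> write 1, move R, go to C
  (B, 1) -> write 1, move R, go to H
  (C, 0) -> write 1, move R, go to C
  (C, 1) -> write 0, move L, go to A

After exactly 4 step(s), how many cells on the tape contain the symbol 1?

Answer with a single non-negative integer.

Step 1: in state A at pos 0, read 1 -> (A,1)->write 0,move L,goto C. Now: state=C, head=-1, tape[-2..4]=0000010 (head:  ^)
Step 2: in state C at pos -1, read 0 -> (C,0)->write 1,move R,goto C. Now: state=C, head=0, tape[-2..4]=0100010 (head:   ^)
Step 3: in state C at pos 0, read 0 -> (C,0)->write 1,move R,goto C. Now: state=C, head=1, tape[-2..4]=0110010 (head:    ^)
Step 4: in state C at pos 1, read 0 -> (C,0)->write 1,move R,goto C. Now: state=C, head=2, tape[-2..4]=0111010 (head:     ^)
Cells containing 1 after step 4: {-1, 0, 1, 3} -> 4 cell(s)

Answer: 4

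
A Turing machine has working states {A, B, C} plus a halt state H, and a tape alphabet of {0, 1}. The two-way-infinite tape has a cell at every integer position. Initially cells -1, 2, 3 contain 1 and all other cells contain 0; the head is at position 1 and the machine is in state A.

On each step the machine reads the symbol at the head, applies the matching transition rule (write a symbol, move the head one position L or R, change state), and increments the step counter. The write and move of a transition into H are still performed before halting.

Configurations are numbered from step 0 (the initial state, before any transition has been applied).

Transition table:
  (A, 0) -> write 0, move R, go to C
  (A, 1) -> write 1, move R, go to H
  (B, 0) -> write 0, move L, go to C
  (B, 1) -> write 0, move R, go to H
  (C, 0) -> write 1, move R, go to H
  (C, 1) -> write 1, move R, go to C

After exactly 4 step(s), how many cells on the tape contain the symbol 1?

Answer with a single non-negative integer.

Answer: 4

Derivation:
Step 1: in state A at pos 1, read 0 -> (A,0)->write 0,move R,goto C. Now: state=C, head=2, tape[-2..4]=0100110 (head:     ^)
Step 2: in state C at pos 2, read 1 -> (C,1)->write 1,move R,goto C. Now: state=C, head=3, tape[-2..4]=0100110 (head:      ^)
Step 3: in state C at pos 3, read 1 -> (C,1)->write 1,move R,goto C. Now: state=C, head=4, tape[-2..5]=01001100 (head:       ^)
Step 4: in state C at pos 4, read 0 -> (C,0)->write 1,move R,goto H. Now: state=H, head=5, tape[-2..6]=010011100 (head:        ^)
Cells containing 1 after step 4: {-1, 2, 3, 4} -> 4 cell(s)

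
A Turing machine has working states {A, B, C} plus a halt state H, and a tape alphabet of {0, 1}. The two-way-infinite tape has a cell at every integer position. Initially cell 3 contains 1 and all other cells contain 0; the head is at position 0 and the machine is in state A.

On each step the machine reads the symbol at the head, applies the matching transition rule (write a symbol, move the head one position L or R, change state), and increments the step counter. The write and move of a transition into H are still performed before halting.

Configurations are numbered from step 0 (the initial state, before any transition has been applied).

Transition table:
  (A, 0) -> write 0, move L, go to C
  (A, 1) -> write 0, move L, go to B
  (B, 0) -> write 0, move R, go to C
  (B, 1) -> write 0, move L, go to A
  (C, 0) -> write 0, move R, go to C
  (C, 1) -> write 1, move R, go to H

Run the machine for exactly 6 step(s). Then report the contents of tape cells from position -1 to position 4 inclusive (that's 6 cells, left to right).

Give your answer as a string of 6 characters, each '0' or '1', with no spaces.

Step 1: in state A at pos 0, read 0 -> (A,0)->write 0,move L,goto C. Now: state=C, head=-1, tape[-2..4]=0000010 (head:  ^)
Step 2: in state C at pos -1, read 0 -> (C,0)->write 0,move R,goto C. Now: state=C, head=0, tape[-2..4]=0000010 (head:   ^)
Step 3: in state C at pos 0, read 0 -> (C,0)->write 0,move R,goto C. Now: state=C, head=1, tape[-2..4]=0000010 (head:    ^)
Step 4: in state C at pos 1, read 0 -> (C,0)->write 0,move R,goto C. Now: state=C, head=2, tape[-2..4]=0000010 (head:     ^)
Step 5: in state C at pos 2, read 0 -> (C,0)->write 0,move R,goto C. Now: state=C, head=3, tape[-2..4]=0000010 (head:      ^)
Step 6: in state C at pos 3, read 1 -> (C,1)->write 1,move R,goto H. Now: state=H, head=4, tape[-2..5]=00000100 (head:       ^)

Answer: 000010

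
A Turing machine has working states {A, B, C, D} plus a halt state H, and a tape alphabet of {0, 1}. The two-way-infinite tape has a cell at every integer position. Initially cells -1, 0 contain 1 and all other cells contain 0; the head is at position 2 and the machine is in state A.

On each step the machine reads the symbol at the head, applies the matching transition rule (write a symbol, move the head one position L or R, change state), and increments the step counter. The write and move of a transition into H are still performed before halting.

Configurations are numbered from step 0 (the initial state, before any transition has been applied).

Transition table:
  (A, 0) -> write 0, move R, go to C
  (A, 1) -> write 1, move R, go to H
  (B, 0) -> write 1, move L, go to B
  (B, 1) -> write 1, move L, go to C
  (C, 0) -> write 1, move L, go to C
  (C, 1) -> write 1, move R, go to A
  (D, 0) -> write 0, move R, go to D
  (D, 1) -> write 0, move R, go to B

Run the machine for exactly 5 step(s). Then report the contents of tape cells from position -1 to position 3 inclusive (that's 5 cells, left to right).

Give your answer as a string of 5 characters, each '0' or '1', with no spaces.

Answer: 11111

Derivation:
Step 1: in state A at pos 2, read 0 -> (A,0)->write 0,move R,goto C. Now: state=C, head=3, tape[-2..4]=0110000 (head:      ^)
Step 2: in state C at pos 3, read 0 -> (C,0)->write 1,move L,goto C. Now: state=C, head=2, tape[-2..4]=0110010 (head:     ^)
Step 3: in state C at pos 2, read 0 -> (C,0)->write 1,move L,goto C. Now: state=C, head=1, tape[-2..4]=0110110 (head:    ^)
Step 4: in state C at pos 1, read 0 -> (C,0)->write 1,move L,goto C. Now: state=C, head=0, tape[-2..4]=0111110 (head:   ^)
Step 5: in state C at pos 0, read 1 -> (C,1)->write 1,move R,goto A. Now: state=A, head=1, tape[-2..4]=0111110 (head:    ^)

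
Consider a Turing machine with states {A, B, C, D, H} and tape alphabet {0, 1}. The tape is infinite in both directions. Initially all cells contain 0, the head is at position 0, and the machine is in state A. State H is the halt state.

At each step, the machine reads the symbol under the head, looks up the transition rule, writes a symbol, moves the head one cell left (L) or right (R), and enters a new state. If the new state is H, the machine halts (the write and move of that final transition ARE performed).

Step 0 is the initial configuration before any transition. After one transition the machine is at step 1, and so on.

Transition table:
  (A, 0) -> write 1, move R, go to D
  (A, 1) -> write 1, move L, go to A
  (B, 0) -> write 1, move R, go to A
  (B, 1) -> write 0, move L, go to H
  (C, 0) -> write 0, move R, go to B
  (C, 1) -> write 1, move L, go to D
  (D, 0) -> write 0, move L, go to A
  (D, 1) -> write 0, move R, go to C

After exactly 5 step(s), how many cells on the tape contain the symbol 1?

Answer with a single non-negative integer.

Step 1: in state A at pos 0, read 0 -> (A,0)->write 1,move R,goto D. Now: state=D, head=1, tape[-1..2]=0100 (head:   ^)
Step 2: in state D at pos 1, read 0 -> (D,0)->write 0,move L,goto A. Now: state=A, head=0, tape[-1..2]=0100 (head:  ^)
Step 3: in state A at pos 0, read 1 -> (A,1)->write 1,move L,goto A. Now: state=A, head=-1, tape[-2..2]=00100 (head:  ^)
Step 4: in state A at pos -1, read 0 -> (A,0)->write 1,move R,goto D. Now: state=D, head=0, tape[-2..2]=01100 (head:   ^)
Step 5: in state D at pos 0, read 1 -> (D,1)->write 0,move R,goto C. Now: state=C, head=1, tape[-2..2]=01000 (head:    ^)
Cells containing 1 after step 5: {-1} -> 1 cell(s)

Answer: 1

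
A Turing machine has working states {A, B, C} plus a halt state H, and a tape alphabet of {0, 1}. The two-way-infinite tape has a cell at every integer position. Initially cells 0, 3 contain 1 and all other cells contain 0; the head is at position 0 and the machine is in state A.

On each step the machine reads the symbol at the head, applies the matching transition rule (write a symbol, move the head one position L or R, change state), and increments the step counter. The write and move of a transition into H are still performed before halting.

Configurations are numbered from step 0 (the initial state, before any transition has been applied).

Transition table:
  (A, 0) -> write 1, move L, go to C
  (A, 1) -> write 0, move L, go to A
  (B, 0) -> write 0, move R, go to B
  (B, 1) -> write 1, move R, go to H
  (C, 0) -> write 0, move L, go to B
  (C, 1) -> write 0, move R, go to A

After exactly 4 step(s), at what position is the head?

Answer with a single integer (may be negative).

Answer: -2

Derivation:
Step 1: in state A at pos 0, read 1 -> (A,1)->write 0,move L,goto A. Now: state=A, head=-1, tape[-2..4]=0000010 (head:  ^)
Step 2: in state A at pos -1, read 0 -> (A,0)->write 1,move L,goto C. Now: state=C, head=-2, tape[-3..4]=00100010 (head:  ^)
Step 3: in state C at pos -2, read 0 -> (C,0)->write 0,move L,goto B. Now: state=B, head=-3, tape[-4..4]=000100010 (head:  ^)
Step 4: in state B at pos -3, read 0 -> (B,0)->write 0,move R,goto B. Now: state=B, head=-2, tape[-4..4]=000100010 (head:   ^)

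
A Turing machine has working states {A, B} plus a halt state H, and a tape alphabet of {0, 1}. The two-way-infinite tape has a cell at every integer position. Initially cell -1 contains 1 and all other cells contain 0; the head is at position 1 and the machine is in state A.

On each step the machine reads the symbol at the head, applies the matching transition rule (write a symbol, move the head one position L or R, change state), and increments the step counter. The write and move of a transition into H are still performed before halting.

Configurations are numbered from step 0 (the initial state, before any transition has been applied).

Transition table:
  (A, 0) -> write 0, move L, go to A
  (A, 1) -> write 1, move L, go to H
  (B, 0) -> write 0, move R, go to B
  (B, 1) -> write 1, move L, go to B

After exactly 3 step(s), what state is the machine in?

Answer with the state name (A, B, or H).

Step 1: in state A at pos 1, read 0 -> (A,0)->write 0,move L,goto A. Now: state=A, head=0, tape[-2..2]=01000 (head:   ^)
Step 2: in state A at pos 0, read 0 -> (A,0)->write 0,move L,goto A. Now: state=A, head=-1, tape[-2..2]=01000 (head:  ^)
Step 3: in state A at pos -1, read 1 -> (A,1)->write 1,move L,goto H. Now: state=H, head=-2, tape[-3..2]=001000 (head:  ^)

Answer: H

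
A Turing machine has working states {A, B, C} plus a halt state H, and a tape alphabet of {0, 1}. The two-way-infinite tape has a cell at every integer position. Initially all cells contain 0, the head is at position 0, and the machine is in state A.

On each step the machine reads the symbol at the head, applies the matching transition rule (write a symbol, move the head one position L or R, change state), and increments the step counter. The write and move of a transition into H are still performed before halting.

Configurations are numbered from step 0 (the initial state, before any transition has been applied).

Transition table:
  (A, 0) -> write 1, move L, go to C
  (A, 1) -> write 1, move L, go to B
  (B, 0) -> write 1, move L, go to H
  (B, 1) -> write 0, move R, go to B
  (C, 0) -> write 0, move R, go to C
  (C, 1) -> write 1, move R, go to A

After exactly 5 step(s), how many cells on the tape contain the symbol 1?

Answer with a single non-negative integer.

Answer: 2

Derivation:
Step 1: in state A at pos 0, read 0 -> (A,0)->write 1,move L,goto C. Now: state=C, head=-1, tape[-2..1]=0010 (head:  ^)
Step 2: in state C at pos -1, read 0 -> (C,0)->write 0,move R,goto C. Now: state=C, head=0, tape[-2..1]=0010 (head:   ^)
Step 3: in state C at pos 0, read 1 -> (C,1)->write 1,move R,goto A. Now: state=A, head=1, tape[-2..2]=00100 (head:    ^)
Step 4: in state A at pos 1, read 0 -> (A,0)->write 1,move L,goto C. Now: state=C, head=0, tape[-2..2]=00110 (head:   ^)
Step 5: in state C at pos 0, read 1 -> (C,1)->write 1,move R,goto A. Now: state=A, head=1, tape[-2..2]=00110 (head:    ^)
Cells containing 1 after step 5: {0, 1} -> 2 cell(s)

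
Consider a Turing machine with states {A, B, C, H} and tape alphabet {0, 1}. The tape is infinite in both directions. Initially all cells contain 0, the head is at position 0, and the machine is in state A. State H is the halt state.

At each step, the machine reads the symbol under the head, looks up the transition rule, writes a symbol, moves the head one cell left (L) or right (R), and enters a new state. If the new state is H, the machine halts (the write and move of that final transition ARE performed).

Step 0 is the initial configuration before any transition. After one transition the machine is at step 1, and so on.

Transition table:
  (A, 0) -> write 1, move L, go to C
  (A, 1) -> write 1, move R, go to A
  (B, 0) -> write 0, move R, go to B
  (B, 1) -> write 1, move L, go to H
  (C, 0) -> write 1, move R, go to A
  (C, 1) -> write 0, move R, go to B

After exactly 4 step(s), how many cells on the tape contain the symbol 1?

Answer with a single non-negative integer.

Answer: 3

Derivation:
Step 1: in state A at pos 0, read 0 -> (A,0)->write 1,move L,goto C. Now: state=C, head=-1, tape[-2..1]=0010 (head:  ^)
Step 2: in state C at pos -1, read 0 -> (C,0)->write 1,move R,goto A. Now: state=A, head=0, tape[-2..1]=0110 (head:   ^)
Step 3: in state A at pos 0, read 1 -> (A,1)->write 1,move R,goto A. Now: state=A, head=1, tape[-2..2]=01100 (head:    ^)
Step 4: in state A at pos 1, read 0 -> (A,0)->write 1,move L,goto C. Now: state=C, head=0, tape[-2..2]=01110 (head:   ^)
Cells containing 1 after step 4: {-1, 0, 1} -> 3 cell(s)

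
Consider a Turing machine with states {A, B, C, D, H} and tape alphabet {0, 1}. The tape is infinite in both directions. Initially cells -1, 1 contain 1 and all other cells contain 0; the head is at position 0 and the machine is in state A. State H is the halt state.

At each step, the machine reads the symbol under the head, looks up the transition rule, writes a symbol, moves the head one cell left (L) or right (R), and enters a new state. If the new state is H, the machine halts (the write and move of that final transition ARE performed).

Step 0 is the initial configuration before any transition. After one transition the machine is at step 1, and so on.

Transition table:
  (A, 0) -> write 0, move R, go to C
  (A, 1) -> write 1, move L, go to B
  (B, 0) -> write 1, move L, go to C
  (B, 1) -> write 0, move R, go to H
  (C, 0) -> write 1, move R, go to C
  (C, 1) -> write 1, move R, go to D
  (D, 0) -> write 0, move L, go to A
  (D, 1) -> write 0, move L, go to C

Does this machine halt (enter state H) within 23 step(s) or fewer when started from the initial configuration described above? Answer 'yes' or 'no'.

Step 1: in state A at pos 0, read 0 -> (A,0)->write 0,move R,goto C. Now: state=C, head=1, tape[-2..2]=01010 (head:    ^)
Step 2: in state C at pos 1, read 1 -> (C,1)->write 1,move R,goto D. Now: state=D, head=2, tape[-2..3]=010100 (head:     ^)
Step 3: in state D at pos 2, read 0 -> (D,0)->write 0,move L,goto A. Now: state=A, head=1, tape[-2..3]=010100 (head:    ^)
Step 4: in state A at pos 1, read 1 -> (A,1)->write 1,move L,goto B. Now: state=B, head=0, tape[-2..3]=010100 (head:   ^)
Step 5: in state B at pos 0, read 0 -> (B,0)->write 1,move L,goto C. Now: state=C, head=-1, tape[-2..3]=011100 (head:  ^)
Step 6: in state C at pos -1, read 1 -> (C,1)->write 1,move R,goto D. Now: state=D, head=0, tape[-2..3]=011100 (head:   ^)
Step 7: in state D at pos 0, read 1 -> (D,1)->write 0,move L,goto C. Now: state=C, head=-1, tape[-2..3]=010100 (head:  ^)
Step 8: in state C at pos -1, read 1 -> (C,1)->write 1,move R,goto D. Now: state=D, head=0, tape[-2..3]=010100 (head:   ^)
Step 9: in state D at pos 0, read 0 -> (D,0)->write 0,move L,goto A. Now: state=A, head=-1, tape[-2..3]=010100 (head:  ^)
Step 10: in state A at pos -1, read 1 -> (A,1)->write 1,move L,goto B. Now: state=B, head=-2, tape[-3..3]=0010100 (head:  ^)
Step 11: in state B at pos -2, read 0 -> (B,0)->write 1,move L,goto C. Now: state=C, head=-3, tape[-4..3]=00110100 (head:  ^)
Step 12: in state C at pos -3, read 0 -> (C,0)->write 1,move R,goto C. Now: state=C, head=-2, tape[-4..3]=01110100 (head:   ^)
Step 13: in state C at pos -2, read 1 -> (C,1)->write 1,move R,goto D. Now: state=D, head=-1, tape[-4..3]=01110100 (head:    ^)
Step 14: in state D at pos -1, read 1 -> (D,1)->write 0,move L,goto C. Now: state=C, head=-2, tape[-4..3]=01100100 (head:   ^)
Step 15: in state C at pos -2, read 1 -> (C,1)->write 1,move R,goto D. Now: state=D, head=-1, tape[-4..3]=01100100 (head:    ^)
Step 16: in state D at pos -1, read 0 -> (D,0)->write 0,move L,goto A. Now: state=A, head=-2, tape[-4..3]=01100100 (head:   ^)
Step 17: in state A at pos -2, read 1 -> (A,1)->write 1,move L,goto B. Now: state=B, head=-3, tape[-4..3]=01100100 (head:  ^)
Step 18: in state B at pos -3, read 1 -> (B,1)->write 0,move R,goto H. Now: state=H, head=-2, tape[-4..3]=00100100 (head:   ^)
State H reached at step 18; 18 <= 23 -> yes

Answer: yes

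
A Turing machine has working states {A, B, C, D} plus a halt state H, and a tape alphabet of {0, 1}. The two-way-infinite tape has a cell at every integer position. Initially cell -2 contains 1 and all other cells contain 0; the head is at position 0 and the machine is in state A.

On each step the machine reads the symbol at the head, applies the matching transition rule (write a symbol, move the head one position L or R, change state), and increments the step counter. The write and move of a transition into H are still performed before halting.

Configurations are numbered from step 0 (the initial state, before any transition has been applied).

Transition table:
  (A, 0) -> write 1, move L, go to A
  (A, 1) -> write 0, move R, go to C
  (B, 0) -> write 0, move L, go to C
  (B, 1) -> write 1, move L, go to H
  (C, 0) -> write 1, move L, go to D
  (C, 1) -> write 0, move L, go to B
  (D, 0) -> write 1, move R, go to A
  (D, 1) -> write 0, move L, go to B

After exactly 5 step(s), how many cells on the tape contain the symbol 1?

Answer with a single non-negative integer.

Step 1: in state A at pos 0, read 0 -> (A,0)->write 1,move L,goto A. Now: state=A, head=-1, tape[-3..1]=01010 (head:   ^)
Step 2: in state A at pos -1, read 0 -> (A,0)->write 1,move L,goto A. Now: state=A, head=-2, tape[-3..1]=01110 (head:  ^)
Step 3: in state A at pos -2, read 1 -> (A,1)->write 0,move R,goto C. Now: state=C, head=-1, tape[-3..1]=00110 (head:   ^)
Step 4: in state C at pos -1, read 1 -> (C,1)->write 0,move L,goto B. Now: state=B, head=-2, tape[-3..1]=00010 (head:  ^)
Step 5: in state B at pos -2, read 0 -> (B,0)->write 0,move L,goto C. Now: state=C, head=-3, tape[-4..1]=000010 (head:  ^)
Cells containing 1 after step 5: {0} -> 1 cell(s)

Answer: 1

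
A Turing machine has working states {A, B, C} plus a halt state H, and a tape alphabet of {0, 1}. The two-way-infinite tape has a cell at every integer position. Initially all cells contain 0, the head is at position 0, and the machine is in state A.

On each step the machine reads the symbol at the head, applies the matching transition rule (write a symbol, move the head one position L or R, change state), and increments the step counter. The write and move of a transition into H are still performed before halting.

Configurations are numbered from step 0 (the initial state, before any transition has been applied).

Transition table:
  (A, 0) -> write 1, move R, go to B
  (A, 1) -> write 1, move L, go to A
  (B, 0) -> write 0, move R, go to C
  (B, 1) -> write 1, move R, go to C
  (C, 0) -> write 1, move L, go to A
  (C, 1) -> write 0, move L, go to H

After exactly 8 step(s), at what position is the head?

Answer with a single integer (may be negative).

Answer: 0

Derivation:
Step 1: in state A at pos 0, read 0 -> (A,0)->write 1,move R,goto B. Now: state=B, head=1, tape[-1..2]=0100 (head:   ^)
Step 2: in state B at pos 1, read 0 -> (B,0)->write 0,move R,goto C. Now: state=C, head=2, tape[-1..3]=01000 (head:    ^)
Step 3: in state C at pos 2, read 0 -> (C,0)->write 1,move L,goto A. Now: state=A, head=1, tape[-1..3]=01010 (head:   ^)
Step 4: in state A at pos 1, read 0 -> (A,0)->write 1,move R,goto B. Now: state=B, head=2, tape[-1..3]=01110 (head:    ^)
Step 5: in state B at pos 2, read 1 -> (B,1)->write 1,move R,goto C. Now: state=C, head=3, tape[-1..4]=011100 (head:     ^)
Step 6: in state C at pos 3, read 0 -> (C,0)->write 1,move L,goto A. Now: state=A, head=2, tape[-1..4]=011110 (head:    ^)
Step 7: in state A at pos 2, read 1 -> (A,1)->write 1,move L,goto A. Now: state=A, head=1, tape[-1..4]=011110 (head:   ^)
Step 8: in state A at pos 1, read 1 -> (A,1)->write 1,move L,goto A. Now: state=A, head=0, tape[-1..4]=011110 (head:  ^)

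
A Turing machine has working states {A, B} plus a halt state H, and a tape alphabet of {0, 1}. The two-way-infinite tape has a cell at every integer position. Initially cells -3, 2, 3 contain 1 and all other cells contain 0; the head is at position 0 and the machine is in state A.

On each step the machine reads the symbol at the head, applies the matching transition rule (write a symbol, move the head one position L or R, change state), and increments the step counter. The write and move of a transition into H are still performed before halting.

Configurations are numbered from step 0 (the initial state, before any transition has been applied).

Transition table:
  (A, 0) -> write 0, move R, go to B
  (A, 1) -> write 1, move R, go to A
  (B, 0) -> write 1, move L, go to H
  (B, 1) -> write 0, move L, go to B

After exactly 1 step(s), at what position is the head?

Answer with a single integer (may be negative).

Step 1: in state A at pos 0, read 0 -> (A,0)->write 0,move R,goto B. Now: state=B, head=1, tape[-4..4]=010000110 (head:      ^)

Answer: 1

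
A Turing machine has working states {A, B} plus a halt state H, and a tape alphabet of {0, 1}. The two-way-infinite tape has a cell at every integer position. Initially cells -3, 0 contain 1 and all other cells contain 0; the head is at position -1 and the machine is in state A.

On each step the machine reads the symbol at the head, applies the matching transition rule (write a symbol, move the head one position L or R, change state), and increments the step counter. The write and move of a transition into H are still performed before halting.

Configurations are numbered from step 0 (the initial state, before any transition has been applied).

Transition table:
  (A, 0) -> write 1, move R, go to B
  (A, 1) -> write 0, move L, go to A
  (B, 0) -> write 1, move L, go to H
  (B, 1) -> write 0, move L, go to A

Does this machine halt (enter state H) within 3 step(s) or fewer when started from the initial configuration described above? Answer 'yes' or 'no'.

Answer: no

Derivation:
Step 1: in state A at pos -1, read 0 -> (A,0)->write 1,move R,goto B. Now: state=B, head=0, tape[-4..1]=010110 (head:     ^)
Step 2: in state B at pos 0, read 1 -> (B,1)->write 0,move L,goto A. Now: state=A, head=-1, tape[-4..1]=010100 (head:    ^)
Step 3: in state A at pos -1, read 1 -> (A,1)->write 0,move L,goto A. Now: state=A, head=-2, tape[-4..1]=010000 (head:   ^)
After 3 step(s): state = A (not H) -> not halted within 3 -> no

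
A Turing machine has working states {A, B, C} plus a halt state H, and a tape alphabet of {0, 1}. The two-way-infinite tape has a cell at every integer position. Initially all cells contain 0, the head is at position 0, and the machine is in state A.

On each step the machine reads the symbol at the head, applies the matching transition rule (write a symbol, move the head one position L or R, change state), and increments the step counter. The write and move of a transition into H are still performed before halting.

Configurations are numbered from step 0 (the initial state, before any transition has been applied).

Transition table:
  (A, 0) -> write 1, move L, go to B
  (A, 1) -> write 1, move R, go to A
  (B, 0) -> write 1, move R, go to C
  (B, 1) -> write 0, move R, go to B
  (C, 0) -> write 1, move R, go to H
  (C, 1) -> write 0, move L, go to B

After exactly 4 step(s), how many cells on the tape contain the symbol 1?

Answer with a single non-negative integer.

Step 1: in state A at pos 0, read 0 -> (A,0)->write 1,move L,goto B. Now: state=B, head=-1, tape[-2..1]=0010 (head:  ^)
Step 2: in state B at pos -1, read 0 -> (B,0)->write 1,move R,goto C. Now: state=C, head=0, tape[-2..1]=0110 (head:   ^)
Step 3: in state C at pos 0, read 1 -> (C,1)->write 0,move L,goto B. Now: state=B, head=-1, tape[-2..1]=0100 (head:  ^)
Step 4: in state B at pos -1, read 1 -> (B,1)->write 0,move R,goto B. Now: state=B, head=0, tape[-2..1]=0000 (head:   ^)
No cell contains 1 after step 4 -> 0 cell(s)

Answer: 0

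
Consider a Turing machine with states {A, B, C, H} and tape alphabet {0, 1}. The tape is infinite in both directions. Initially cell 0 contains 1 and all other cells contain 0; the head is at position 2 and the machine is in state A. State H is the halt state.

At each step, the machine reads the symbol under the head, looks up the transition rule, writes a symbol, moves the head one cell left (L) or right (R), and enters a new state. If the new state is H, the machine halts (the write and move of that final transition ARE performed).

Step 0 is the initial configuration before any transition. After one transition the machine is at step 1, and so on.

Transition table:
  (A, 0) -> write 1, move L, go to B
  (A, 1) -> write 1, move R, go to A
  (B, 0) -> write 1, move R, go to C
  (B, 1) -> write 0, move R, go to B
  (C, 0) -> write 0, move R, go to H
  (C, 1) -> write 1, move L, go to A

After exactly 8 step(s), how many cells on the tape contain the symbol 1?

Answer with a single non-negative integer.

Step 1: in state A at pos 2, read 0 -> (A,0)->write 1,move L,goto B. Now: state=B, head=1, tape[-1..3]=01010 (head:   ^)
Step 2: in state B at pos 1, read 0 -> (B,0)->write 1,move R,goto C. Now: state=C, head=2, tape[-1..3]=01110 (head:    ^)
Step 3: in state C at pos 2, read 1 -> (C,1)->write 1,move L,goto A. Now: state=A, head=1, tape[-1..3]=01110 (head:   ^)
Step 4: in state A at pos 1, read 1 -> (A,1)->write 1,move R,goto A. Now: state=A, head=2, tape[-1..3]=01110 (head:    ^)
Step 5: in state A at pos 2, read 1 -> (A,1)->write 1,move R,goto A. Now: state=A, head=3, tape[-1..4]=011100 (head:     ^)
Step 6: in state A at pos 3, read 0 -> (A,0)->write 1,move L,goto B. Now: state=B, head=2, tape[-1..4]=011110 (head:    ^)
Step 7: in state B at pos 2, read 1 -> (B,1)->write 0,move R,goto B. Now: state=B, head=3, tape[-1..4]=011010 (head:     ^)
Step 8: in state B at pos 3, read 1 -> (B,1)->write 0,move R,goto B. Now: state=B, head=4, tape[-1..5]=0110000 (head:      ^)
Cells containing 1 after step 8: {0, 1} -> 2 cell(s)

Answer: 2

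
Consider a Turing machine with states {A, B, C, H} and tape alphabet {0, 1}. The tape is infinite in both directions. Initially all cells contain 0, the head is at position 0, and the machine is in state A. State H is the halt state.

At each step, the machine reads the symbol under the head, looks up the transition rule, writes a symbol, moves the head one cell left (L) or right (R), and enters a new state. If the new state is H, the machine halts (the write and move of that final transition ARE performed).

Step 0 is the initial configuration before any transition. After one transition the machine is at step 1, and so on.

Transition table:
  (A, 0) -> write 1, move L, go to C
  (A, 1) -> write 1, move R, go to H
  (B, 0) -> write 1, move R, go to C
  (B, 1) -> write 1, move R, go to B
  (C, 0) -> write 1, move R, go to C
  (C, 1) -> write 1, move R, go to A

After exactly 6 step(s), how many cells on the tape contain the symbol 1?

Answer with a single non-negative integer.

Answer: 3

Derivation:
Step 1: in state A at pos 0, read 0 -> (A,0)->write 1,move L,goto C. Now: state=C, head=-1, tape[-2..1]=0010 (head:  ^)
Step 2: in state C at pos -1, read 0 -> (C,0)->write 1,move R,goto C. Now: state=C, head=0, tape[-2..1]=0110 (head:   ^)
Step 3: in state C at pos 0, read 1 -> (C,1)->write 1,move R,goto A. Now: state=A, head=1, tape[-2..2]=01100 (head:    ^)
Step 4: in state A at pos 1, read 0 -> (A,0)->write 1,move L,goto C. Now: state=C, head=0, tape[-2..2]=01110 (head:   ^)
Step 5: in state C at pos 0, read 1 -> (C,1)->write 1,move R,goto A. Now: state=A, head=1, tape[-2..2]=01110 (head:    ^)
Step 6: in state A at pos 1, read 1 -> (A,1)->write 1,move R,goto H. Now: state=H, head=2, tape[-2..3]=011100 (head:     ^)
Cells containing 1 after step 6: {-1, 0, 1} -> 3 cell(s)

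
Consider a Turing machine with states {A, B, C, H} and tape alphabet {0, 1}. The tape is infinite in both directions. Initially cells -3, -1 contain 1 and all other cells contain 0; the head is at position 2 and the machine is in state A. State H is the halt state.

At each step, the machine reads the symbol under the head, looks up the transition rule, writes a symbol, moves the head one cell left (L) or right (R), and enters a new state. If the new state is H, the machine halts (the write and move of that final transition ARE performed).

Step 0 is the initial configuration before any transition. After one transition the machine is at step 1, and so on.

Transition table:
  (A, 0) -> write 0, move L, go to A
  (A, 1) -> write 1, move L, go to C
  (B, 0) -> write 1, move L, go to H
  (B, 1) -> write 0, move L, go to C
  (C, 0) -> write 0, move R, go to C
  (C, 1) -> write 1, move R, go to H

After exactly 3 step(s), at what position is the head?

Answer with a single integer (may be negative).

Step 1: in state A at pos 2, read 0 -> (A,0)->write 0,move L,goto A. Now: state=A, head=1, tape[-4..3]=01010000 (head:      ^)
Step 2: in state A at pos 1, read 0 -> (A,0)->write 0,move L,goto A. Now: state=A, head=0, tape[-4..3]=01010000 (head:     ^)
Step 3: in state A at pos 0, read 0 -> (A,0)->write 0,move L,goto A. Now: state=A, head=-1, tape[-4..3]=01010000 (head:    ^)

Answer: -1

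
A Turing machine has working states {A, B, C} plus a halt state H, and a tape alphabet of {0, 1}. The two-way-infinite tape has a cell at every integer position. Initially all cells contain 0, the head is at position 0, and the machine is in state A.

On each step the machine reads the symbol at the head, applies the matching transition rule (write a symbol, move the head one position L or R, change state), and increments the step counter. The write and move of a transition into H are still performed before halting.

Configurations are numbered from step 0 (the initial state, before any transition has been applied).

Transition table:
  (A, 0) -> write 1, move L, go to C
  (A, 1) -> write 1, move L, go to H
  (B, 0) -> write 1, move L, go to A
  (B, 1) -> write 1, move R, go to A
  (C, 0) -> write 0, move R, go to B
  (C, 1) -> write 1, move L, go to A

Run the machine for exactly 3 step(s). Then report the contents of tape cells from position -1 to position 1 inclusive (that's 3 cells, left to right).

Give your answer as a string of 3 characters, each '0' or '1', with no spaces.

Answer: 010

Derivation:
Step 1: in state A at pos 0, read 0 -> (A,0)->write 1,move L,goto C. Now: state=C, head=-1, tape[-2..1]=0010 (head:  ^)
Step 2: in state C at pos -1, read 0 -> (C,0)->write 0,move R,goto B. Now: state=B, head=0, tape[-2..1]=0010 (head:   ^)
Step 3: in state B at pos 0, read 1 -> (B,1)->write 1,move R,goto A. Now: state=A, head=1, tape[-2..2]=00100 (head:    ^)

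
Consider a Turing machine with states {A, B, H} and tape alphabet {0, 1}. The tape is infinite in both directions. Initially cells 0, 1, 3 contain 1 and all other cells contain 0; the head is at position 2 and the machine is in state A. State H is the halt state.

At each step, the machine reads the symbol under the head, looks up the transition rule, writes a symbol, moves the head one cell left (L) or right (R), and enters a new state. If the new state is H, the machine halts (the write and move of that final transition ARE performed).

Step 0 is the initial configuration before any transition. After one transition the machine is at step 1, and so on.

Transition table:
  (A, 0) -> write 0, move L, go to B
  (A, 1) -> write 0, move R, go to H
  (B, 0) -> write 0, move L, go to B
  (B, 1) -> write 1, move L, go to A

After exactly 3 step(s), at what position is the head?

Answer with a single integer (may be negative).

Step 1: in state A at pos 2, read 0 -> (A,0)->write 0,move L,goto B. Now: state=B, head=1, tape[-1..4]=011010 (head:   ^)
Step 2: in state B at pos 1, read 1 -> (B,1)->write 1,move L,goto A. Now: state=A, head=0, tape[-1..4]=011010 (head:  ^)
Step 3: in state A at pos 0, read 1 -> (A,1)->write 0,move R,goto H. Now: state=H, head=1, tape[-1..4]=001010 (head:   ^)

Answer: 1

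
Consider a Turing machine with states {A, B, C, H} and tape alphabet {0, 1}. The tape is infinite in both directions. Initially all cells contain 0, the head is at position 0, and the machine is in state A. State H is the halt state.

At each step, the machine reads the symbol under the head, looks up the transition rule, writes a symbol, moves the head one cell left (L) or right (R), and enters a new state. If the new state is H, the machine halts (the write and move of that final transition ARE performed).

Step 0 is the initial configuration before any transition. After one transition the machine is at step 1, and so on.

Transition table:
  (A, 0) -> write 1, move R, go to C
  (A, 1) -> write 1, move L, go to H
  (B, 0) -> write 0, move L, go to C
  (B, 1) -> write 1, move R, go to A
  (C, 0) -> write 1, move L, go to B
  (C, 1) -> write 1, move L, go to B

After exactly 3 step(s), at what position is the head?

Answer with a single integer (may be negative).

Step 1: in state A at pos 0, read 0 -> (A,0)->write 1,move R,goto C. Now: state=C, head=1, tape[-1..2]=0100 (head:   ^)
Step 2: in state C at pos 1, read 0 -> (C,0)->write 1,move L,goto B. Now: state=B, head=0, tape[-1..2]=0110 (head:  ^)
Step 3: in state B at pos 0, read 1 -> (B,1)->write 1,move R,goto A. Now: state=A, head=1, tape[-1..2]=0110 (head:   ^)

Answer: 1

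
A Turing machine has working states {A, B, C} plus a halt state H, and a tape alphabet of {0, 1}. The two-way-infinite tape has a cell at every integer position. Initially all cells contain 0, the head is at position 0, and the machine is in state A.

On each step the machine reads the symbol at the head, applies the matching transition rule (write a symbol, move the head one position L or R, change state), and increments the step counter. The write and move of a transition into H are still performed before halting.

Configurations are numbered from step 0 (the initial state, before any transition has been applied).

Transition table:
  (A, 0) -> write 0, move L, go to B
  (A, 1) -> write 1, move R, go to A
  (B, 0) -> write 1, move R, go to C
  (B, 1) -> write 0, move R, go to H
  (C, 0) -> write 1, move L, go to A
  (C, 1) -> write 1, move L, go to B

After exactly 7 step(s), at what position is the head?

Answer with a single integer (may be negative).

Step 1: in state A at pos 0, read 0 -> (A,0)->write 0,move L,goto B. Now: state=B, head=-1, tape[-2..1]=0000 (head:  ^)
Step 2: in state B at pos -1, read 0 -> (B,0)->write 1,move R,goto C. Now: state=C, head=0, tape[-2..1]=0100 (head:   ^)
Step 3: in state C at pos 0, read 0 -> (C,0)->write 1,move L,goto A. Now: state=A, head=-1, tape[-2..1]=0110 (head:  ^)
Step 4: in state A at pos -1, read 1 -> (A,1)->write 1,move R,goto A. Now: state=A, head=0, tape[-2..1]=0110 (head:   ^)
Step 5: in state A at pos 0, read 1 -> (A,1)->write 1,move R,goto A. Now: state=A, head=1, tape[-2..2]=01100 (head:    ^)
Step 6: in state A at pos 1, read 0 -> (A,0)->write 0,move L,goto B. Now: state=B, head=0, tape[-2..2]=01100 (head:   ^)
Step 7: in state B at pos 0, read 1 -> (B,1)->write 0,move R,goto H. Now: state=H, head=1, tape[-2..2]=01000 (head:    ^)

Answer: 1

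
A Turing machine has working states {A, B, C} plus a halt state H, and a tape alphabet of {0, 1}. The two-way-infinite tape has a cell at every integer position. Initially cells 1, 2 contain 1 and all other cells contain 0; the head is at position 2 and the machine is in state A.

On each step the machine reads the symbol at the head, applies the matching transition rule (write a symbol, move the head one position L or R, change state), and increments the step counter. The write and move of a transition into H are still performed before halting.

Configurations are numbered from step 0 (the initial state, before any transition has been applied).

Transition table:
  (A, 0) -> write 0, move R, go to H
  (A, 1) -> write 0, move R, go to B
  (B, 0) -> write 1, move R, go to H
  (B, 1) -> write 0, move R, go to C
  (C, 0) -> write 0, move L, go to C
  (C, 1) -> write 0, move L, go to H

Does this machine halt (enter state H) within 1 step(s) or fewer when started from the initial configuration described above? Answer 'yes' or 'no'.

Step 1: in state A at pos 2, read 1 -> (A,1)->write 0,move R,goto B. Now: state=B, head=3, tape[0..4]=01000 (head:    ^)
After 1 step(s): state = B (not H) -> not halted within 1 -> no

Answer: no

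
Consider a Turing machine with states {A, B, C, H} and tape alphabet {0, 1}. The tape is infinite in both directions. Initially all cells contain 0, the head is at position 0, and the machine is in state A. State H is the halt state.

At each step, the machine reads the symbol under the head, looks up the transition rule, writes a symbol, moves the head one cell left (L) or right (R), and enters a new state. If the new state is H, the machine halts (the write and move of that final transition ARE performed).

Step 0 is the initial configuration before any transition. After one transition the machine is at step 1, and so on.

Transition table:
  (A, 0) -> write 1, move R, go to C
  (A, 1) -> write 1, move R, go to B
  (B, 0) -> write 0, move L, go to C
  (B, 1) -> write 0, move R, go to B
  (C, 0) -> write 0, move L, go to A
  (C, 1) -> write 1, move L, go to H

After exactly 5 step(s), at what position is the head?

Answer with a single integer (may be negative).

Step 1: in state A at pos 0, read 0 -> (A,0)->write 1,move R,goto C. Now: state=C, head=1, tape[-1..2]=0100 (head:   ^)
Step 2: in state C at pos 1, read 0 -> (C,0)->write 0,move L,goto A. Now: state=A, head=0, tape[-1..2]=0100 (head:  ^)
Step 3: in state A at pos 0, read 1 -> (A,1)->write 1,move R,goto B. Now: state=B, head=1, tape[-1..2]=0100 (head:   ^)
Step 4: in state B at pos 1, read 0 -> (B,0)->write 0,move L,goto C. Now: state=C, head=0, tape[-1..2]=0100 (head:  ^)
Step 5: in state C at pos 0, read 1 -> (C,1)->write 1,move L,goto H. Now: state=H, head=-1, tape[-2..2]=00100 (head:  ^)

Answer: -1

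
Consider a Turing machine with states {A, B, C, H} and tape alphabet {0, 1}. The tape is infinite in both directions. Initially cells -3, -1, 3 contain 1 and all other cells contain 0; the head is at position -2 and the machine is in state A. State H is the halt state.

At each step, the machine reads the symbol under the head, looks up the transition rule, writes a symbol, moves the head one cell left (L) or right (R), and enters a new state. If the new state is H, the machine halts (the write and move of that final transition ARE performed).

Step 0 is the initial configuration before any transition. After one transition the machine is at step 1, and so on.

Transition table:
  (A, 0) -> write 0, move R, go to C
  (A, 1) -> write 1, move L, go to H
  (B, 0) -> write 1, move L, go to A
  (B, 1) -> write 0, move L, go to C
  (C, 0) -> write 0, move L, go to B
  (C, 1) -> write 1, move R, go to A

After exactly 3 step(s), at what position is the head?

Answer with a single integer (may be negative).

Answer: 1

Derivation:
Step 1: in state A at pos -2, read 0 -> (A,0)->write 0,move R,goto C. Now: state=C, head=-1, tape[-4..4]=010100010 (head:    ^)
Step 2: in state C at pos -1, read 1 -> (C,1)->write 1,move R,goto A. Now: state=A, head=0, tape[-4..4]=010100010 (head:     ^)
Step 3: in state A at pos 0, read 0 -> (A,0)->write 0,move R,goto C. Now: state=C, head=1, tape[-4..4]=010100010 (head:      ^)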